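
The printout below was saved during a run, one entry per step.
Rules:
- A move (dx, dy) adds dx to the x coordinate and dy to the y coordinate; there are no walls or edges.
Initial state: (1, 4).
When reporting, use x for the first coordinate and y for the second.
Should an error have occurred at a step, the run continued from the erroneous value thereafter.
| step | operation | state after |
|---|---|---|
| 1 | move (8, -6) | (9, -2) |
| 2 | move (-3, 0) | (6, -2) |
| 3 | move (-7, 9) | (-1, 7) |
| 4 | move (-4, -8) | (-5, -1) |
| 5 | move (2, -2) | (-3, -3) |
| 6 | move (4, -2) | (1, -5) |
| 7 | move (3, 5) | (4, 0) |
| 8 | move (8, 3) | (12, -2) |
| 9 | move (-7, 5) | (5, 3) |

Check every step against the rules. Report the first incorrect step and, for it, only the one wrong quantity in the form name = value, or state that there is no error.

Recomputing the run from the initial state:
step 1: x = 9, y = -2
step 2: x = 6, y = -2
step 3: x = -1, y = 7
step 4: x = -5, y = -1
step 5: x = -3, y = -3
step 6: x = 1, y = -5
step 7: x = 4, y = 0
step 8: x = 12, y = 3
step 9: x = 5, y = 8
The first disagreement with the printout is at step 8, where the value should be y = 3.

step 8, y = 3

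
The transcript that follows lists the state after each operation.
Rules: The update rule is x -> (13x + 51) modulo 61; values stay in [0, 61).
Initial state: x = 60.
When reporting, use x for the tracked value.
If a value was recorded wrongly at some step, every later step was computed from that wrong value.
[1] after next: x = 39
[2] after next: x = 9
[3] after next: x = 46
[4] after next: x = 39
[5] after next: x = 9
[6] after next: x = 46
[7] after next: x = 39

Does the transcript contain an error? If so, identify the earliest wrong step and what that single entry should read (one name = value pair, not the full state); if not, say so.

step 1, x = 38

Step 1: x = (13*60 + 51) mod 61 = 38 — first mismatch against the transcript.
The earliest wrong entry is at step 1: it should read x = 38.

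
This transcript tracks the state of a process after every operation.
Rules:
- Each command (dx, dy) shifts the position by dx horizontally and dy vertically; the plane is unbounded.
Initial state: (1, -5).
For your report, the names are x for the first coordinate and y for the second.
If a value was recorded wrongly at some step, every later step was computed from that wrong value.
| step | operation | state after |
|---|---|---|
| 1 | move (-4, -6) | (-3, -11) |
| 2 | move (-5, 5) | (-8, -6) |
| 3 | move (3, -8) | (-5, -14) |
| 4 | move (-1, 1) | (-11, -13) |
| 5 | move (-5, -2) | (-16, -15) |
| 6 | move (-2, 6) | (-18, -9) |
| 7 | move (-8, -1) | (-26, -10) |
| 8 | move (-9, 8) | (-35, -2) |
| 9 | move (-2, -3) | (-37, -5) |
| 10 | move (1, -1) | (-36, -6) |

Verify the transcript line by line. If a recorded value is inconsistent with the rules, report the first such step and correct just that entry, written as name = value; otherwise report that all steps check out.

Recomputing the run from the initial state:
step 1: x = -3, y = -11
step 2: x = -8, y = -6
step 3: x = -5, y = -14
step 4: x = -6, y = -13
step 5: x = -11, y = -15
step 6: x = -13, y = -9
step 7: x = -21, y = -10
step 8: x = -30, y = -2
step 9: x = -32, y = -5
step 10: x = -31, y = -6
The first disagreement with the transcript is at step 4, where the value should be x = -6.

step 4, x = -6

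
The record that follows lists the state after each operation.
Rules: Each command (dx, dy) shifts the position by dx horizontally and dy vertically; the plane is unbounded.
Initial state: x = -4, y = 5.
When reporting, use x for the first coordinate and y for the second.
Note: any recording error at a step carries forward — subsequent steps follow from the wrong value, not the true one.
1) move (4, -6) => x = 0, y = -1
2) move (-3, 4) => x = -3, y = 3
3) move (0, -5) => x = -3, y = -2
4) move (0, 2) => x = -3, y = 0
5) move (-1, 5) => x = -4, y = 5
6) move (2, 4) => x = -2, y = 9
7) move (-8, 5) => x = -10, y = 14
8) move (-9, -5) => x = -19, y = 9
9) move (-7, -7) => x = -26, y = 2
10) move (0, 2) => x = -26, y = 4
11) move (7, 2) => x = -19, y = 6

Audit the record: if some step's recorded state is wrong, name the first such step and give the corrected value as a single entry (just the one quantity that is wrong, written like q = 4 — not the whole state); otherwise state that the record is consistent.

Recomputing the run from the initial state:
step 1: x = 0, y = -1
step 2: x = -3, y = 3
step 3: x = -3, y = -2
step 4: x = -3, y = 0
step 5: x = -4, y = 5
step 6: x = -2, y = 9
step 7: x = -10, y = 14
step 8: x = -19, y = 9
step 9: x = -26, y = 2
step 10: x = -26, y = 4
step 11: x = -19, y = 6
This matches the record at every step.

no error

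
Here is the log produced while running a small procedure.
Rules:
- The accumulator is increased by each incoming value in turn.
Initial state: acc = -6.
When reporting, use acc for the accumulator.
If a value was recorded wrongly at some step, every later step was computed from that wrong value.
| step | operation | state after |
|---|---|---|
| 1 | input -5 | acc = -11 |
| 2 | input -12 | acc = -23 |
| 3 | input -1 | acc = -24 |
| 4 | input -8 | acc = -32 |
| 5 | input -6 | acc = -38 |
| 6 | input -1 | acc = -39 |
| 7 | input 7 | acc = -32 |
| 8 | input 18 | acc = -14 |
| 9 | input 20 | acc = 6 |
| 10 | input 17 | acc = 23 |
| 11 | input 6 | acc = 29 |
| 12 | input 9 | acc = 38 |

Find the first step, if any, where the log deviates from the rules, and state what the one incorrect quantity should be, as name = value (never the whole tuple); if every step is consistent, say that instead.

no error

Recomputing the run from the initial state:
step 1: acc = -11
step 2: acc = -23
step 3: acc = -24
step 4: acc = -32
step 5: acc = -38
step 6: acc = -39
step 7: acc = -32
step 8: acc = -14
step 9: acc = 6
step 10: acc = 23
step 11: acc = 29
step 12: acc = 38
This matches the log at every step.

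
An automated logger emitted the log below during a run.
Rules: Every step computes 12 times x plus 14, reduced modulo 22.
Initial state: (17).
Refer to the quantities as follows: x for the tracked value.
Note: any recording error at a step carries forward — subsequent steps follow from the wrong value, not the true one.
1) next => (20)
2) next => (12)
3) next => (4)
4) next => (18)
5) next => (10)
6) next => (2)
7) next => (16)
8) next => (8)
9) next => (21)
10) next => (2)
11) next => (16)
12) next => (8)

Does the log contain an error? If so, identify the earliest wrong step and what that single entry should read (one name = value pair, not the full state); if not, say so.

Recomputing the run from the initial state:
step 1: x = 20
step 2: x = 12
step 3: x = 4
step 4: x = 18
step 5: x = 10
step 6: x = 2
step 7: x = 16
step 8: x = 8
step 9: x = 0
step 10: x = 14
step 11: x = 6
step 12: x = 20
The first disagreement with the log is at step 9, where the value should be x = 0.

step 9, x = 0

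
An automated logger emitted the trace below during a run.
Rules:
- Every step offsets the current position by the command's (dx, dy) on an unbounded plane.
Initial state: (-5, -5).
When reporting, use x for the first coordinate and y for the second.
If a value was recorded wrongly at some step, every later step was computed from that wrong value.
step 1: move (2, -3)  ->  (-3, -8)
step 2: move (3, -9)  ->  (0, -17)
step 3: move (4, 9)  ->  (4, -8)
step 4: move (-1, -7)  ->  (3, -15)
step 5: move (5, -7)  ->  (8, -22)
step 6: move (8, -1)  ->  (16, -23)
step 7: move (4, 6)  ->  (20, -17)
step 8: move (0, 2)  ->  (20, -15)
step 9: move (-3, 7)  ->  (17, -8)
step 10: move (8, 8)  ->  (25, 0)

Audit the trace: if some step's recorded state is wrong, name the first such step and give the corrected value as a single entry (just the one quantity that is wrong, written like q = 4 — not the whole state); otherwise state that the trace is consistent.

Recomputing the run from the initial state:
step 1: x = -3, y = -8
step 2: x = 0, y = -17
step 3: x = 4, y = -8
step 4: x = 3, y = -15
step 5: x = 8, y = -22
step 6: x = 16, y = -23
step 7: x = 20, y = -17
step 8: x = 20, y = -15
step 9: x = 17, y = -8
step 10: x = 25, y = 0
This matches the trace at every step.

no error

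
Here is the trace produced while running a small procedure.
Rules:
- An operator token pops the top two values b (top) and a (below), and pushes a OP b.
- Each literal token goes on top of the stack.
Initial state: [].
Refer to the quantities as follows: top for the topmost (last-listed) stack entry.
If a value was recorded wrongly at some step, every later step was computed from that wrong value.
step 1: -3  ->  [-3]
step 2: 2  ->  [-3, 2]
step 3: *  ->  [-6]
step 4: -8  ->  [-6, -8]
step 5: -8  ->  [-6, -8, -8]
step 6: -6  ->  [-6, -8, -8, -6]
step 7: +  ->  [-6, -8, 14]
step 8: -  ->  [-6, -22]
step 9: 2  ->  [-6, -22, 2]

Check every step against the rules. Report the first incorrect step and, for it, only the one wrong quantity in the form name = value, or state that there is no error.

step 7, top = -14

Recomputing the run from the initial state:
step 1: [-3]
step 2: [-3, 2]
step 3: [-6]
step 4: [-6, -8]
step 5: [-6, -8, -8]
step 6: [-6, -8, -8, -6]
step 7: [-6, -8, -14]
step 8: [-6, 6]
step 9: [-6, 6, 2]
The first disagreement with the trace is at step 7, where the value should be top = -14.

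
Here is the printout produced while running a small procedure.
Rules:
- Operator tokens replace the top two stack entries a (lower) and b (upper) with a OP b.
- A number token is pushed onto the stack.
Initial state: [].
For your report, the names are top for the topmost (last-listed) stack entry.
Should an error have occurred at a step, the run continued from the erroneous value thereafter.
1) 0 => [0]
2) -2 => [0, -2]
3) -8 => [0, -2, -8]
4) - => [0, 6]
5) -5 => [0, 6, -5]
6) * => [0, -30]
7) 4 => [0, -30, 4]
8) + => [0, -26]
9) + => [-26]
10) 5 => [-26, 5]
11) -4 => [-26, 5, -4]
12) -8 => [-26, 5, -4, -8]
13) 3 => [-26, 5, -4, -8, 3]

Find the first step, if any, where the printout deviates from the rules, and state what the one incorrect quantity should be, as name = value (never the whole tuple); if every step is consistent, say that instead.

step 1: push 0: top = 0 -> same as recorded
step 2: push -2: top = -2 -> in agreement
step 3: push -8: top = -8 -> exactly as logged
step 4: -2 - -8 = 6 -> same as recorded
step 5: push -5: top = -5 -> matches
step 6: 6 * -5 = -30 -> same as recorded
step 7: push 4: top = 4 -> consistent with the printout
step 8: -30 + 4 = -26 -> exactly as logged
step 9: 0 + -26 = -26 -> matches
step 10: push 5: top = 5 -> same as recorded
step 11: push -4: top = -4 -> confirmed correct
step 12: push -8: top = -8 -> exactly as logged
step 13: push 3: top = 3 -> confirmed correct
Every step is consistent.

no error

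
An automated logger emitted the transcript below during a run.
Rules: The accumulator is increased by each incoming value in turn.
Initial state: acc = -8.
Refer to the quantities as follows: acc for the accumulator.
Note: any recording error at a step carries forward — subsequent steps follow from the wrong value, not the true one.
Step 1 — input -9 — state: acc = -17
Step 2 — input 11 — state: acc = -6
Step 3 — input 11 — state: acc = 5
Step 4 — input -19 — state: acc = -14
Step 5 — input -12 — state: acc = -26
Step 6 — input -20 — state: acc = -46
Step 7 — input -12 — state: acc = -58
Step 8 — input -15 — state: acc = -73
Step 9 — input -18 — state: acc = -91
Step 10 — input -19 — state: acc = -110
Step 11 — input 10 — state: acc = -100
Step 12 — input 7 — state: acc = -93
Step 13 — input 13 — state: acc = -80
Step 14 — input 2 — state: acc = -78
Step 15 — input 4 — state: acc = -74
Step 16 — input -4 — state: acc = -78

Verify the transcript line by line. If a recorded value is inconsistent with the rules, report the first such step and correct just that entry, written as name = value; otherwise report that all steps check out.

no error

1. acc = -8 + -9 = -17 (checks out)
2. acc = -17 + 11 = -6 (consistent with the transcript)
3. acc = -6 + 11 = 5 (checks out)
4. acc = 5 + -19 = -14 (same as recorded)
5. acc = -14 + -12 = -26 (confirmed correct)
6. acc = -26 + -20 = -46 (exactly as logged)
7. acc = -46 + -12 = -58 (exactly as logged)
8. acc = -58 + -15 = -73 (confirmed correct)
9. acc = -73 + -18 = -91 (consistent with the transcript)
10. acc = -91 + -19 = -110 (no discrepancy)
11. acc = -110 + 10 = -100 (consistent with the transcript)
12. acc = -100 + 7 = -93 (agrees with the transcript)
13. acc = -93 + 13 = -80 (agrees with the transcript)
14. acc = -80 + 2 = -78 (confirmed correct)
15. acc = -78 + 4 = -74 (checks out)
16. acc = -74 + -4 = -78 (agrees with the transcript)
Every step is consistent.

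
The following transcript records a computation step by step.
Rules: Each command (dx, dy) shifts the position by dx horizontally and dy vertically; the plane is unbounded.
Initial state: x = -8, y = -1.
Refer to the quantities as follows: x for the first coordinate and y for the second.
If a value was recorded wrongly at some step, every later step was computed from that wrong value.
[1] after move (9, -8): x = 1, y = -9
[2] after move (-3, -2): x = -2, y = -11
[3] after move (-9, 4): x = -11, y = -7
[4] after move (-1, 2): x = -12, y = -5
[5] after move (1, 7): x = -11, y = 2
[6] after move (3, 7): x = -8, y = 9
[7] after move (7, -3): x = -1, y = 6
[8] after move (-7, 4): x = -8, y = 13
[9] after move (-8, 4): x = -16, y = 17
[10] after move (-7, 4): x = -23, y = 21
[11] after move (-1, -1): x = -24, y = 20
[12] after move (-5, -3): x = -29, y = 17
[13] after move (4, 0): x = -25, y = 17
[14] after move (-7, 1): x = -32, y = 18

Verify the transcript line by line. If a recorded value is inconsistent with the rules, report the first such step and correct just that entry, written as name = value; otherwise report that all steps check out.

step 8, y = 10

Recomputing the run from the initial state:
step 1: x = 1, y = -9
step 2: x = -2, y = -11
step 3: x = -11, y = -7
step 4: x = -12, y = -5
step 5: x = -11, y = 2
step 6: x = -8, y = 9
step 7: x = -1, y = 6
step 8: x = -8, y = 10
step 9: x = -16, y = 14
step 10: x = -23, y = 18
step 11: x = -24, y = 17
step 12: x = -29, y = 14
step 13: x = -25, y = 14
step 14: x = -32, y = 15
The first disagreement with the transcript is at step 8, where the value should be y = 10.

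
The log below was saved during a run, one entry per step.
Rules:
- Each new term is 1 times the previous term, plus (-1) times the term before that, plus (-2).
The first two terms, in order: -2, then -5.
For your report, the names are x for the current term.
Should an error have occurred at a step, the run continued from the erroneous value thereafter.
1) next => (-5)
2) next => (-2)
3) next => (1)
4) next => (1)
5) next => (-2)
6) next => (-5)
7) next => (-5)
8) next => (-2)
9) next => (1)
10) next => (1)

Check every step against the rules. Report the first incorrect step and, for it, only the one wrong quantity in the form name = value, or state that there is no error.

step 1: x = 1*(-5) + (-1)*(-2) + (-2) = -5 -> agrees with the log
step 2: x = 1*(-5) + (-1)*(-5) + (-2) = -2 -> exactly as logged
step 3: x = 1*(-2) + (-1)*(-5) + (-2) = 1 -> in agreement
step 4: x = 1*(1) + (-1)*(-2) + (-2) = 1 -> consistent with the log
step 5: x = 1*(1) + (-1)*(1) + (-2) = -2 -> consistent with the log
step 6: x = 1*(-2) + (-1)*(1) + (-2) = -5 -> same as recorded
step 7: x = 1*(-5) + (-1)*(-2) + (-2) = -5 -> in agreement
step 8: x = 1*(-5) + (-1)*(-5) + (-2) = -2 -> confirmed correct
step 9: x = 1*(-2) + (-1)*(-5) + (-2) = 1 -> matches
step 10: x = 1*(1) + (-1)*(-2) + (-2) = 1 -> matches
No step deviates from the rules.

no error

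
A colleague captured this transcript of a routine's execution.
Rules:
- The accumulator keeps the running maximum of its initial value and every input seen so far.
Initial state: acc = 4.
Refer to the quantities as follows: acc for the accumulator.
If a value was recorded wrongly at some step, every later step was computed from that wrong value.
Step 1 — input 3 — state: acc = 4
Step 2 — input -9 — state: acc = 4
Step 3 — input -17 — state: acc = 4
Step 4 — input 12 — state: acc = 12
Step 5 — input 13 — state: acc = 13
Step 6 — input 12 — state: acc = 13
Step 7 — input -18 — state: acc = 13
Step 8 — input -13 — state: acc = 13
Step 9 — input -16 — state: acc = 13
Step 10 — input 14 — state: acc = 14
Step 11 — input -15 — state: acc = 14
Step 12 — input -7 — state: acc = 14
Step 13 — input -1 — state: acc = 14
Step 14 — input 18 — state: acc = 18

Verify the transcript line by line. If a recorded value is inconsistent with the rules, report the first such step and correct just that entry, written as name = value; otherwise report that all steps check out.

Step 1: acc = max(4, 3) = 4 — verified.
Step 2: acc = max(4, -9) = 4 — verified.
Step 3: acc = max(4, -17) = 4 — agrees with the transcript.
Step 4: acc = max(4, 12) = 12 — in agreement.
Step 5: acc = max(12, 13) = 13 — no discrepancy.
Step 6: acc = max(13, 12) = 13 — confirmed correct.
Step 7: acc = max(13, -18) = 13 — confirmed correct.
Step 8: acc = max(13, -13) = 13 — verified.
Step 9: acc = max(13, -16) = 13 — matches.
Step 10: acc = max(13, 14) = 14 — consistent with the transcript.
Step 11: acc = max(14, -15) = 14 — exactly as logged.
Step 12: acc = max(14, -7) = 14 — consistent with the transcript.
Step 13: acc = max(14, -1) = 14 — confirmed correct.
Step 14: acc = max(14, 18) = 18 — exactly as logged.
The whole run recomputes cleanly — no discrepancies.

no error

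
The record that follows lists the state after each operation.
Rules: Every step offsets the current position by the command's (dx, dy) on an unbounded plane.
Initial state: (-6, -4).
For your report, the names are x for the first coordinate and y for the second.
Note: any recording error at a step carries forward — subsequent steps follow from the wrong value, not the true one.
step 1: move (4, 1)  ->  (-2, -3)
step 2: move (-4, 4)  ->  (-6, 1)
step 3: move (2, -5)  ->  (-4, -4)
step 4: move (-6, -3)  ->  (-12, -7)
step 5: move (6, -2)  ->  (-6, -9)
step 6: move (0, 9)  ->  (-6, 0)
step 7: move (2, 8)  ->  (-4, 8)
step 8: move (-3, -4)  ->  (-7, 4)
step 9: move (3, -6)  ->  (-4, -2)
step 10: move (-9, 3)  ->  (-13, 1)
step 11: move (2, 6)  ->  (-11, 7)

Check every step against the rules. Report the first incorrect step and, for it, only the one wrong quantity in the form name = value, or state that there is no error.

step 4, x = -10

1. x = -6 + (4) = -2, y = -4 + (1) = -3 (in agreement)
2. x = -2 + (-4) = -6, y = -3 + (4) = 1 (agrees with the record)
3. x = -6 + (2) = -4, y = 1 + (-5) = -4 (exactly as logged)
4. x = -4 + (-6) = -10, y = -4 + (-3) = -7 (the recorded entry deviates here)
First deviation found at step 4; the corrected entry is x = -10.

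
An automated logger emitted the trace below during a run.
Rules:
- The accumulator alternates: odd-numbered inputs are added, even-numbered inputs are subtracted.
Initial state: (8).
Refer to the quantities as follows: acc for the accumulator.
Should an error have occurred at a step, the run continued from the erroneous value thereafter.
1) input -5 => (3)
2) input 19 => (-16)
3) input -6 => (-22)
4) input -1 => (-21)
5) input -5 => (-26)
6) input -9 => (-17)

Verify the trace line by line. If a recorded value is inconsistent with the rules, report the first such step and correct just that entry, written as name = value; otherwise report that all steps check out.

Step 1: acc = 8 + -5 = 3 — in agreement.
Step 2: acc = 3 - 19 = -16 — in agreement.
Step 3: acc = -16 + -6 = -22 — agrees with the trace.
Step 4: acc = -22 - -1 = -21 — consistent with the trace.
Step 5: acc = -21 + -5 = -26 — matches.
Step 6: acc = -26 - -9 = -17 — checks out.
The recomputation confirms every line.

no error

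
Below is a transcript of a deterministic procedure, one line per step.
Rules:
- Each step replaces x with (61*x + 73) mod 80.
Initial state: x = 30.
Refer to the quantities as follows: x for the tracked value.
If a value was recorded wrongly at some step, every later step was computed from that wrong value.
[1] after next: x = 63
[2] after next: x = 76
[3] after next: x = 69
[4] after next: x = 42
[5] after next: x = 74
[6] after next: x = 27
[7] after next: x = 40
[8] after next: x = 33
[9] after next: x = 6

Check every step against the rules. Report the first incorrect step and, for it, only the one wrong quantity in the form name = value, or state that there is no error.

step 1: x = (61*30 + 73) mod 80 = 63 -> consistent with the transcript
step 2: x = (61*63 + 73) mod 80 = 76 -> no discrepancy
step 3: x = (61*76 + 73) mod 80 = 69 -> same as recorded
step 4: x = (61*69 + 73) mod 80 = 42 -> same as recorded
step 5: x = (61*42 + 73) mod 80 = 75 -> this is not what the transcript shows
The audit stops at step 5: the recorded entry is wrong and should be x = 75.

step 5, x = 75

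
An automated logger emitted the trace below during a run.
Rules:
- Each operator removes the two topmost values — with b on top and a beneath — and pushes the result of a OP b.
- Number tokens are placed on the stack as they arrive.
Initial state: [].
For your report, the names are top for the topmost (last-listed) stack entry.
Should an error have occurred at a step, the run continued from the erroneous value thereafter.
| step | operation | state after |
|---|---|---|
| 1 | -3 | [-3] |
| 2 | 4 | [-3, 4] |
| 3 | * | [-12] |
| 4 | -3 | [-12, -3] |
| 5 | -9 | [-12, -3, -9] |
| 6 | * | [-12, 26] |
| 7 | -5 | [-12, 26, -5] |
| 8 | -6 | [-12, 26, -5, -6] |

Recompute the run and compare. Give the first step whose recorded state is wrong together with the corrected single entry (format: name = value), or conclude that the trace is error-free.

Recomputing the run from the initial state:
step 1: [-3]
step 2: [-3, 4]
step 3: [-12]
step 4: [-12, -3]
step 5: [-12, -3, -9]
step 6: [-12, 27]
step 7: [-12, 27, -5]
step 8: [-12, 27, -5, -6]
The first disagreement with the trace is at step 6, where the value should be top = 27.

step 6, top = 27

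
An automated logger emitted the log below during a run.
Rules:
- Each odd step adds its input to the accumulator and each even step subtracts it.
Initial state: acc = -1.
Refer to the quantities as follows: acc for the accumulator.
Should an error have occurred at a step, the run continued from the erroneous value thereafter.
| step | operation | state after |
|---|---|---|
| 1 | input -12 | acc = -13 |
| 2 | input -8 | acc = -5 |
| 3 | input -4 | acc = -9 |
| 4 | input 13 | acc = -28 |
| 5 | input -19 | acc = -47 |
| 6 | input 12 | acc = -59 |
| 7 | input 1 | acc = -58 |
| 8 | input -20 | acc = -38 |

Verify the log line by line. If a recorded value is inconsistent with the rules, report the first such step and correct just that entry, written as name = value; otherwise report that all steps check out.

Recomputing the run from the initial state:
step 1: acc = -13
step 2: acc = -5
step 3: acc = -9
step 4: acc = -22
step 5: acc = -41
step 6: acc = -53
step 7: acc = -52
step 8: acc = -32
The first disagreement with the log is at step 4, where the value should be acc = -22.

step 4, acc = -22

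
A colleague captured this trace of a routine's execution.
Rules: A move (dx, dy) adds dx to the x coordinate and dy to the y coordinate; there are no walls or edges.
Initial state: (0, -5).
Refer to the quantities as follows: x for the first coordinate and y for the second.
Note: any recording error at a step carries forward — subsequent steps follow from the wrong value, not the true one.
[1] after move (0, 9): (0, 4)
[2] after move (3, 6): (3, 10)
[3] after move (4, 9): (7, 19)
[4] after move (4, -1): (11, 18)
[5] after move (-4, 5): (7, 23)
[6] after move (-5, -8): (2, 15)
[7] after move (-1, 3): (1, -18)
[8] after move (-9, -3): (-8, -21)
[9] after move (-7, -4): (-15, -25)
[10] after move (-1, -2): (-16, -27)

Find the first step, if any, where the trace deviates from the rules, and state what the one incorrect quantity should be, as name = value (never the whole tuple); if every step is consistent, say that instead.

Step 1: x = 0 + (0) = 0, y = -5 + (9) = 4 — confirmed correct.
Step 2: x = 0 + (3) = 3, y = 4 + (6) = 10 — agrees with the trace.
Step 3: x = 3 + (4) = 7, y = 10 + (9) = 19 — no discrepancy.
Step 4: x = 7 + (4) = 11, y = 19 + (-1) = 18 — verified.
Step 5: x = 11 + (-4) = 7, y = 18 + (5) = 23 — in agreement.
Step 6: x = 7 + (-5) = 2, y = 23 + (-8) = 15 — confirmed correct.
Step 7: x = 2 + (-1) = 1, y = 15 + (3) = 18 — first mismatch against the trace.
Step 7 is the first one off; corrected, y = 18.

step 7, y = 18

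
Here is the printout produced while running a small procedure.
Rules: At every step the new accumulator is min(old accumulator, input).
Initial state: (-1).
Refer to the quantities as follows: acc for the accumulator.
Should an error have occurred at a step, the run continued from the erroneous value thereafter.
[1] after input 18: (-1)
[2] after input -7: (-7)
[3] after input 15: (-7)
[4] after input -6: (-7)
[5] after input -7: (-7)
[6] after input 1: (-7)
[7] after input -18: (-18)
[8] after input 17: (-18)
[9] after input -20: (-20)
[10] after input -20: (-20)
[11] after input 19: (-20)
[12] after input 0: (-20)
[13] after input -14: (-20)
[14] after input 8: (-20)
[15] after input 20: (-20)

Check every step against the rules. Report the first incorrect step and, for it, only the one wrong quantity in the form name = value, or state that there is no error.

Recomputing the run from the initial state:
step 1: acc = -1
step 2: acc = -7
step 3: acc = -7
step 4: acc = -7
step 5: acc = -7
step 6: acc = -7
step 7: acc = -18
step 8: acc = -18
step 9: acc = -20
step 10: acc = -20
step 11: acc = -20
step 12: acc = -20
step 13: acc = -20
step 14: acc = -20
step 15: acc = -20
This matches the printout at every step.

no error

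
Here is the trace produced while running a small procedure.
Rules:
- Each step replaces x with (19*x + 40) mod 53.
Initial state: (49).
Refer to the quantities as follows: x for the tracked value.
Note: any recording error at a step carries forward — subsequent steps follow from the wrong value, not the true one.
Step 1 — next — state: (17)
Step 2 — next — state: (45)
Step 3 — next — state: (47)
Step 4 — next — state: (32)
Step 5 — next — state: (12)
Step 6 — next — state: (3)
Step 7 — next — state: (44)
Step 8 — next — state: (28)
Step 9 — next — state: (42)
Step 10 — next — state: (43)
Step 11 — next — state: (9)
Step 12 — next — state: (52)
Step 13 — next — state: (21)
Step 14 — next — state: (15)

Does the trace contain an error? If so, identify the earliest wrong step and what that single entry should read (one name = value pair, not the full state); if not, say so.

no error

Recomputing the run from the initial state:
step 1: x = 17
step 2: x = 45
step 3: x = 47
step 4: x = 32
step 5: x = 12
step 6: x = 3
step 7: x = 44
step 8: x = 28
step 9: x = 42
step 10: x = 43
step 11: x = 9
step 12: x = 52
step 13: x = 21
step 14: x = 15
This matches the trace at every step.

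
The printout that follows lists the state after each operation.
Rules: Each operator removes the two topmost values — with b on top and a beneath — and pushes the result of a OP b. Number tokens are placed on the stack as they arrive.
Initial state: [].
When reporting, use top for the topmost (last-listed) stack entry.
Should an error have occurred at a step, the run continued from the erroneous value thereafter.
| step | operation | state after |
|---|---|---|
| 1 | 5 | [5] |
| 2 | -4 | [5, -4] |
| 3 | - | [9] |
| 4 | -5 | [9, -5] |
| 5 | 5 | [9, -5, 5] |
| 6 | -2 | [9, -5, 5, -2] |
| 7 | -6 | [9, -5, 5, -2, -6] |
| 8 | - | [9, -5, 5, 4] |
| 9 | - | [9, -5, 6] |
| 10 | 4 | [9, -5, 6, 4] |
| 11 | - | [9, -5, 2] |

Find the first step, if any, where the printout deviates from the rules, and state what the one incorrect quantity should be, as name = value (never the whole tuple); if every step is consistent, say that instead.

step 1: push 5: top = 5 -> confirmed correct
step 2: push -4: top = -4 -> no discrepancy
step 3: 5 - -4 = 9 -> confirmed correct
step 4: push -5: top = -5 -> matches
step 5: push 5: top = 5 -> agrees with the printout
step 6: push -2: top = -2 -> confirmed correct
step 7: push -6: top = -6 -> checks out
step 8: -2 - -6 = 4 -> verified
step 9: 5 - 4 = 1 -> the printout disagrees here
Conclusion: step 9 carries the first error; the entry should be top = 1.

step 9, top = 1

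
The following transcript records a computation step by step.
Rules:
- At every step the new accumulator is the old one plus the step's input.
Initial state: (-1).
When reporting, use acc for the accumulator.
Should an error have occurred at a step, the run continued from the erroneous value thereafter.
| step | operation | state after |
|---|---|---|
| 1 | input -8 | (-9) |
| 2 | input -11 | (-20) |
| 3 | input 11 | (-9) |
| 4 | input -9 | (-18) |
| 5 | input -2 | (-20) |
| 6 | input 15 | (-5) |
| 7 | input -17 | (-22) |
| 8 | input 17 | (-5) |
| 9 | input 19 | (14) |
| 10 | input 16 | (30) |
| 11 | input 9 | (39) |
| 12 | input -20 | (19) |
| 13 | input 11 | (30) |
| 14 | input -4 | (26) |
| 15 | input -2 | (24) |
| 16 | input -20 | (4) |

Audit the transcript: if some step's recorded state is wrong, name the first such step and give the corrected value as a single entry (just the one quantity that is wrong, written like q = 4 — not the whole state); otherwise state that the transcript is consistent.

no error

step 1: acc = -1 + -8 = -9 -> confirmed correct
step 2: acc = -9 + -11 = -20 -> confirmed correct
step 3: acc = -20 + 11 = -9 -> no discrepancy
step 4: acc = -9 + -9 = -18 -> verified
step 5: acc = -18 + -2 = -20 -> agrees with the transcript
step 6: acc = -20 + 15 = -5 -> in agreement
step 7: acc = -5 + -17 = -22 -> verified
step 8: acc = -22 + 17 = -5 -> matches
step 9: acc = -5 + 19 = 14 -> exactly as logged
step 10: acc = 14 + 16 = 30 -> consistent with the transcript
step 11: acc = 30 + 9 = 39 -> checks out
step 12: acc = 39 + -20 = 19 -> exactly as logged
step 13: acc = 19 + 11 = 30 -> in agreement
step 14: acc = 30 + -4 = 26 -> same as recorded
step 15: acc = 26 + -2 = 24 -> matches
step 16: acc = 24 + -20 = 4 -> agrees with the transcript
Nothing is out of place; the run is error-free.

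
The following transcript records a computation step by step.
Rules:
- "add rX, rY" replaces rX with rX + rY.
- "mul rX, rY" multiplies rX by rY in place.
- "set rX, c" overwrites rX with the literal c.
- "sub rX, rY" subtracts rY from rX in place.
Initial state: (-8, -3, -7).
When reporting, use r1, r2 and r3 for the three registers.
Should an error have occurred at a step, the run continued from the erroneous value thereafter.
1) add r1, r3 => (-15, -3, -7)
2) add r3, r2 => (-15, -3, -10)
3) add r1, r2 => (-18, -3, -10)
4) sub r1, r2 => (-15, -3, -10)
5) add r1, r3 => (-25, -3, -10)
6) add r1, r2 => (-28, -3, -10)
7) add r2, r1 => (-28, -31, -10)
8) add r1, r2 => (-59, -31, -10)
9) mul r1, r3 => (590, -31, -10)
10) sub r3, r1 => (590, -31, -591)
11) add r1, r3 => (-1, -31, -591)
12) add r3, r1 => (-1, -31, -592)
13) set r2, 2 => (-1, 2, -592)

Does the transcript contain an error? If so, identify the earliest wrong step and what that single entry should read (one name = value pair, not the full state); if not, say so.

1. r1 = -8 + -7 = -15 (consistent with the transcript)
2. r3 = -7 + -3 = -10 (consistent with the transcript)
3. r1 = -15 + -3 = -18 (matches)
4. r1 = -18 - -3 = -15 (agrees with the transcript)
5. r1 = -15 + -10 = -25 (exactly as logged)
6. r1 = -25 + -3 = -28 (checks out)
7. r2 = -3 + -28 = -31 (agrees with the transcript)
8. r1 = -28 + -31 = -59 (agrees with the transcript)
9. r1 = -59 * -10 = 590 (agrees with the transcript)
10. r3 = -10 - 590 = -600 (first mismatch against the transcript)
The earliest wrong entry is at step 10: it should read r3 = -600.

step 10, r3 = -600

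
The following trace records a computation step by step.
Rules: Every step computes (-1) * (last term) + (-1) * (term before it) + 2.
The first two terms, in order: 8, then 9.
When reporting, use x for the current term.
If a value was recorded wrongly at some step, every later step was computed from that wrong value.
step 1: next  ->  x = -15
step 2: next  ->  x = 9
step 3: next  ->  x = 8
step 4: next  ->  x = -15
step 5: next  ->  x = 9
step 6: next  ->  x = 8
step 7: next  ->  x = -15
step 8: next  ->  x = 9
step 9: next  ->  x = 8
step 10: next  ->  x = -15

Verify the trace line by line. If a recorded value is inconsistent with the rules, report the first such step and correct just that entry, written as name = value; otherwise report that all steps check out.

step 2, x = 8

Recomputing the run from the initial state:
step 1: x = -15
step 2: x = 8
step 3: x = 9
step 4: x = -15
step 5: x = 8
step 6: x = 9
step 7: x = -15
step 8: x = 8
step 9: x = 9
step 10: x = -15
The first disagreement with the trace is at step 2, where the value should be x = 8.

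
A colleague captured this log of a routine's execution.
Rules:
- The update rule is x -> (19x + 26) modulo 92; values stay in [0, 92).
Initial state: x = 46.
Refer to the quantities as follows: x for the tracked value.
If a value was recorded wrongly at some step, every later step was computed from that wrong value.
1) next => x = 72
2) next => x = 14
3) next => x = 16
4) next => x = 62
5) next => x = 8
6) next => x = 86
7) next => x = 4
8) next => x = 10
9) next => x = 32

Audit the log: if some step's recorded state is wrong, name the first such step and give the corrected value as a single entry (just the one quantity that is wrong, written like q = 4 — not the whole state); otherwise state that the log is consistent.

Step 1: x = (19*46 + 26) mod 92 = 72 — confirmed correct.
Step 2: x = (19*72 + 26) mod 92 = 14 — confirmed correct.
Step 3: x = (19*14 + 26) mod 92 = 16 — consistent with the log.
Step 4: x = (19*16 + 26) mod 92 = 54 — the log disagrees here.
So the first discrepancy is step 4, where the right value is x = 54.

step 4, x = 54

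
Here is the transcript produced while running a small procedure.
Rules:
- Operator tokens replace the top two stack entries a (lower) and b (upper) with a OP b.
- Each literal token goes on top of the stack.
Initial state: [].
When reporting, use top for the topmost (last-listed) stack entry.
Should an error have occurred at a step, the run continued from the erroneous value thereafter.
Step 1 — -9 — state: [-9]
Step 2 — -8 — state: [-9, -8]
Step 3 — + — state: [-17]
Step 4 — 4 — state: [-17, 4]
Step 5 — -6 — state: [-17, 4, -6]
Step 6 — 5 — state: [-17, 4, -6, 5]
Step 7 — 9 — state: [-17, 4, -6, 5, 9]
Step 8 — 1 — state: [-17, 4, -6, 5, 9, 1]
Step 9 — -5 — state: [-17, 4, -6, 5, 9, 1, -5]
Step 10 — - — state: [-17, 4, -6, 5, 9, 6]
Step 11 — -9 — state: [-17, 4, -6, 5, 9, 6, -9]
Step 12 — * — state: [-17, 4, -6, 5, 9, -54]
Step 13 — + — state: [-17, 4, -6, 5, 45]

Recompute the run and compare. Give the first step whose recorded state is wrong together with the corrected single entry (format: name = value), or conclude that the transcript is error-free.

Step 1: push -9: top = -9 — agrees with the transcript.
Step 2: push -8: top = -8 — checks out.
Step 3: -9 + -8 = -17 — verified.
Step 4: push 4: top = 4 — same as recorded.
Step 5: push -6: top = -6 — matches.
Step 6: push 5: top = 5 — confirmed correct.
Step 7: push 9: top = 9 — consistent with the transcript.
Step 8: push 1: top = 1 — no discrepancy.
Step 9: push -5: top = -5 — no discrepancy.
Step 10: 1 - -5 = 6 — exactly as logged.
Step 11: push -9: top = -9 — no discrepancy.
Step 12: 6 * -9 = -54 — same as recorded.
Step 13: 9 + -54 = -45 — a discrepancy with the transcript.
So the first discrepancy is step 13, where the right value is top = -45.

step 13, top = -45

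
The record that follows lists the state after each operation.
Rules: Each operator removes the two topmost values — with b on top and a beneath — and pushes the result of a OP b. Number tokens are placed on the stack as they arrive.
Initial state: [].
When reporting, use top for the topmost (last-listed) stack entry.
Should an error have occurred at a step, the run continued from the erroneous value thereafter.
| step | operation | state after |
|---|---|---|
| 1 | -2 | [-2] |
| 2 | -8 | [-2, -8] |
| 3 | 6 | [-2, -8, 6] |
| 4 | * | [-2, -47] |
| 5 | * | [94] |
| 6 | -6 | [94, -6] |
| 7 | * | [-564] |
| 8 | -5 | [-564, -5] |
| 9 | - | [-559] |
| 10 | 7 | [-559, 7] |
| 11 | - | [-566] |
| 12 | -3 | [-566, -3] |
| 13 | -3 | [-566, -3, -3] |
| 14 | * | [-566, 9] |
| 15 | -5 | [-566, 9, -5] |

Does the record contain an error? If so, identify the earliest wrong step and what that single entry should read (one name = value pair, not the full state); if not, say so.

1. push -2: top = -2 (exactly as logged)
2. push -8: top = -8 (exactly as logged)
3. push 6: top = 6 (checks out)
4. -8 * 6 = -48 (a discrepancy with the record)
Step 4 is the first one off; corrected, top = -48.

step 4, top = -48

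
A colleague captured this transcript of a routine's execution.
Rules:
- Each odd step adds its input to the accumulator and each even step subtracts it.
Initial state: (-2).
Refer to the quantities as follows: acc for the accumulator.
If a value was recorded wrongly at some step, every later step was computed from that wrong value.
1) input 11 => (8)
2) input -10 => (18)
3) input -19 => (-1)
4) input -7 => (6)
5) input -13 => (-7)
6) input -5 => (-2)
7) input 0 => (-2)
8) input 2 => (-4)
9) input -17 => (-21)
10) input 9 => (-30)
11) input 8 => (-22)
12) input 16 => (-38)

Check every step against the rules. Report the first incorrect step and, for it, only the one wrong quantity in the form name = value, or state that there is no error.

step 1, acc = 9

Recomputing the run from the initial state:
step 1: acc = 9
step 2: acc = 19
step 3: acc = 0
step 4: acc = 7
step 5: acc = -6
step 6: acc = -1
step 7: acc = -1
step 8: acc = -3
step 9: acc = -20
step 10: acc = -29
step 11: acc = -21
step 12: acc = -37
The first disagreement with the transcript is at step 1, where the value should be acc = 9.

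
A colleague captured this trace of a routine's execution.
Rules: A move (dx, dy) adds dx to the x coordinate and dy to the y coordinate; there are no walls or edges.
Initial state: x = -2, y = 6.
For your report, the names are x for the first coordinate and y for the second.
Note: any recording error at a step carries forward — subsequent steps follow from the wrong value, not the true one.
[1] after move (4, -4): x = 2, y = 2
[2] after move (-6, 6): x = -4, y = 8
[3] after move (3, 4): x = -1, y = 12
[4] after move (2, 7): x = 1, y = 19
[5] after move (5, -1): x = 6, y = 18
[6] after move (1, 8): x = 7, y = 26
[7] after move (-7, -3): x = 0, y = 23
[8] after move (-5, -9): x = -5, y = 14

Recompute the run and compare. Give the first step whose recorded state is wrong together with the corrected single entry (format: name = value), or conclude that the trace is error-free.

no error

Step 1: x = -2 + (4) = 2, y = 6 + (-4) = 2 — verified.
Step 2: x = 2 + (-6) = -4, y = 2 + (6) = 8 — matches.
Step 3: x = -4 + (3) = -1, y = 8 + (4) = 12 — in agreement.
Step 4: x = -1 + (2) = 1, y = 12 + (7) = 19 — exactly as logged.
Step 5: x = 1 + (5) = 6, y = 19 + (-1) = 18 — in agreement.
Step 6: x = 6 + (1) = 7, y = 18 + (8) = 26 — matches.
Step 7: x = 7 + (-7) = 0, y = 26 + (-3) = 23 — matches.
Step 8: x = 0 + (-5) = -5, y = 23 + (-9) = 14 — confirmed correct.
All steps check out; nothing to correct.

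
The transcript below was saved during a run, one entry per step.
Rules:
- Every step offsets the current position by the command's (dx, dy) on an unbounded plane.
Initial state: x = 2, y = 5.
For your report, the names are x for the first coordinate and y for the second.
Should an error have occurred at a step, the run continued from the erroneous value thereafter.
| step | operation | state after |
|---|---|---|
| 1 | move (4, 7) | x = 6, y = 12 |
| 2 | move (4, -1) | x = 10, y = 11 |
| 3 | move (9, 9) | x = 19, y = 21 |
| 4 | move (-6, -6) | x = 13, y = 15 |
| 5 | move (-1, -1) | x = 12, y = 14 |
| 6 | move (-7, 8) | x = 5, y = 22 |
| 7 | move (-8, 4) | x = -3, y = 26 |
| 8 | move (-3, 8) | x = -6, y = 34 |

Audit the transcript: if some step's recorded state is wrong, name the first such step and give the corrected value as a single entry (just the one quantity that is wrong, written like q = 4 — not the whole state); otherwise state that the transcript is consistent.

1. x = 2 + (4) = 6, y = 5 + (7) = 12 (agrees with the transcript)
2. x = 6 + (4) = 10, y = 12 + (-1) = 11 (confirmed correct)
3. x = 10 + (9) = 19, y = 11 + (9) = 20 (the transcript has a different value)
Conclusion: step 3 carries the first error; the entry should be y = 20.

step 3, y = 20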